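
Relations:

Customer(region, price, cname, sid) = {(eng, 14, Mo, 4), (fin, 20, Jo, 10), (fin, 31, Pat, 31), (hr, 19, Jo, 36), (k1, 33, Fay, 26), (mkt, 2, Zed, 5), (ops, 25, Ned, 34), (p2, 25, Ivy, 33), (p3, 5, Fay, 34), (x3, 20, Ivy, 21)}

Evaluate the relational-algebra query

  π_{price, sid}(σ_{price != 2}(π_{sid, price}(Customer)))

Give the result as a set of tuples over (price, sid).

π[sid, price]: project onto (sid, price) → {(10, 20), (21, 20), (26, 33), (31, 31), (33, 25), (34, 25), (34, 5), (36, 19), (4, 14), (5, 2)}
Apply σ_{price != 2}; surviving tuples: {(10, 20), (21, 20), (26, 33), (31, 31), (33, 25), (34, 25), (34, 5), (36, 19), (4, 14)}
π[price, sid]: project onto (price, sid) → {(14, 4), (19, 36), (20, 10), (20, 21), (25, 33), (25, 34), (31, 31), (33, 26), (5, 34)}

{(14, 4), (19, 36), (20, 10), (20, 21), (25, 33), (25, 34), (31, 31), (33, 26), (5, 34)}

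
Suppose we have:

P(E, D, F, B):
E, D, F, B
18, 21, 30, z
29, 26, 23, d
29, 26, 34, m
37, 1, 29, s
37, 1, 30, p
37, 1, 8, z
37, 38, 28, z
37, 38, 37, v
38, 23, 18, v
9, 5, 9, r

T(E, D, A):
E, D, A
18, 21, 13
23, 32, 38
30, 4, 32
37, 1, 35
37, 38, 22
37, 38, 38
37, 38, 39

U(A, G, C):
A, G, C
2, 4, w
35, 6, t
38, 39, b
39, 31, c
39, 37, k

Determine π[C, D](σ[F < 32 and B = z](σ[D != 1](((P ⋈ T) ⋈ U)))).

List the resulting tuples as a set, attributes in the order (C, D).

{(b, 38), (c, 38), (k, 38)}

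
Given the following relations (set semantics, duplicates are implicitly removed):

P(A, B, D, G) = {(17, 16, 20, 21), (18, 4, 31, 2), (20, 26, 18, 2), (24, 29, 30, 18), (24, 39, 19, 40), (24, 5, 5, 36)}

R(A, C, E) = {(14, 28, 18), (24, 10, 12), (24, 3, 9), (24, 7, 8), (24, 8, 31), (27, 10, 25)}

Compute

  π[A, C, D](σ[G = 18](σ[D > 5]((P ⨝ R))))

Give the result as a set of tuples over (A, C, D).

Joining P and R on A yields {(24, 29, 30, 18, 10, 12), (24, 29, 30, 18, 3, 9), (24, 29, 30, 18, 7, 8), (24, 29, 30, 18, 8, 31), (24, 39, 19, 40, 10, 12), (24, 39, 19, 40, 3, 9), (24, 39, 19, 40, 7, 8), (24, 39, 19, 40, 8, 31), (24, 5, 5, 36, 10, 12), (24, 5, 5, 36, 3, 9), (24, 5, 5, 36, 7, 8), (24, 5, 5, 36, 8, 31)}.
σ[D > 5]: keep tuples satisfying D > 5 → {(24, 29, 30, 18, 10, 12), (24, 29, 30, 18, 3, 9), (24, 29, 30, 18, 7, 8), (24, 29, 30, 18, 8, 31), (24, 39, 19, 40, 10, 12), (24, 39, 19, 40, 3, 9), (24, 39, 19, 40, 7, 8), (24, 39, 19, 40, 8, 31)}
σ[G = 18]: keep tuples satisfying G = 18 → {(24, 29, 30, 18, 10, 12), (24, 29, 30, 18, 3, 9), (24, 29, 30, 18, 7, 8), (24, 29, 30, 18, 8, 31)}
π[A, C, D]: project onto (A, C, D) → {(24, 10, 30), (24, 3, 30), (24, 7, 30), (24, 8, 30)}

{(24, 10, 30), (24, 3, 30), (24, 7, 30), (24, 8, 30)}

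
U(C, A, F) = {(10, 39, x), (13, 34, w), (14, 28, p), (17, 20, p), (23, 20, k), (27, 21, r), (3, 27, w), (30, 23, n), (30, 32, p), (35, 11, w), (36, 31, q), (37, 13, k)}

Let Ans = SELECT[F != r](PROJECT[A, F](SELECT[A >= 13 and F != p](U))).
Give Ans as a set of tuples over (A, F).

{(13, k), (20, k), (23, n), (27, w), (31, q), (34, w), (39, x)}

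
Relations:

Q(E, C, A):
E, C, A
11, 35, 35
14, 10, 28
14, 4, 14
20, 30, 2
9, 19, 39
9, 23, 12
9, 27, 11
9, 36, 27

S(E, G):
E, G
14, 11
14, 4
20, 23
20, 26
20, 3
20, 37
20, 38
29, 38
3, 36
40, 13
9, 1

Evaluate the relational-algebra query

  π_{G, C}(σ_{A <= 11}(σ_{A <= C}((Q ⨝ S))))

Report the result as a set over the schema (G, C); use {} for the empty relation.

{(1, 27), (23, 30), (26, 30), (3, 30), (37, 30), (38, 30)}

Q ⋈ S (natural join on E): {(14, 10, 28, 11), (14, 10, 28, 4), (14, 4, 14, 11), (14, 4, 14, 4), (20, 30, 2, 23), (20, 30, 2, 26), (20, 30, 2, 3), (20, 30, 2, 37), (20, 30, 2, 38), (9, 19, 39, 1), (9, 23, 12, 1), (9, 27, 11, 1), (9, 36, 27, 1)}
Apply σ_{A <= C}; surviving tuples: {(20, 30, 2, 23), (20, 30, 2, 26), (20, 30, 2, 3), (20, 30, 2, 37), (20, 30, 2, 38), (9, 23, 12, 1), (9, 27, 11, 1), (9, 36, 27, 1)}
Apply σ_{A <= 11}; surviving tuples: {(20, 30, 2, 23), (20, 30, 2, 26), (20, 30, 2, 3), (20, 30, 2, 37), (20, 30, 2, 38), (9, 27, 11, 1)}
Keep only column(s) G, C: {(1, 27), (23, 30), (26, 30), (3, 30), (37, 30), (38, 30)}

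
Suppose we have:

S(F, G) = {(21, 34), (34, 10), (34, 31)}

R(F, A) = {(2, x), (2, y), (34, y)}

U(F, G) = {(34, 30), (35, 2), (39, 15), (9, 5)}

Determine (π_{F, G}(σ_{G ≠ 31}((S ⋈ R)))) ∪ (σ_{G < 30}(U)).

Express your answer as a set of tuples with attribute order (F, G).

{(34, 10), (35, 2), (39, 15), (9, 5)}

Natural join on F: {(34, 10, y), (34, 31, y)}
σ[G ≠ 31]: keep tuples satisfying G ≠ 31 → {(34, 10, y)}
Keep only column(s) F, G: {(34, 10)}
σ[G < 30]: keep tuples satisfying G < 30 → {(35, 2), (39, 15), (9, 5)}
Union: {(34, 10)} with {(35, 2), (39, 15), (9, 5)} → {(34, 10), (35, 2), (39, 15), (9, 5)}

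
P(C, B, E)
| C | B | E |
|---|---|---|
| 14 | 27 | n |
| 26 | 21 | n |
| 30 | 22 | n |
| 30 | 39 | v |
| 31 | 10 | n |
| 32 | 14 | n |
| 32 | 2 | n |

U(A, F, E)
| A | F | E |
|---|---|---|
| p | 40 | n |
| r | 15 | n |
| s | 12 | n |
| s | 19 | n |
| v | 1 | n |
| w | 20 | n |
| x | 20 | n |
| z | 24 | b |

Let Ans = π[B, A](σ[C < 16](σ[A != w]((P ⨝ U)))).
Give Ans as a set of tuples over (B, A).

Joining P and U on E yields {(14, 27, n, p, 40), (14, 27, n, r, 15), (14, 27, n, s, 12), (14, 27, n, s, 19), (14, 27, n, v, 1), (14, 27, n, w, 20), (14, 27, n, x, 20), (26, 21, n, p, 40), (26, 21, n, r, 15), (26, 21, n, s, 12), (26, 21, n, s, 19), (26, 21, n, v, 1), (26, 21, n, w, 20), (26, 21, n, x, 20), (30, 22, n, p, 40), (30, 22, n, r, 15), (30, 22, n, s, 12), (30, 22, n, s, 19), (30, 22, n, v, 1), (30, 22, n, w, 20), (30, 22, n, x, 20), (31, 10, n, p, 40), (31, 10, n, r, 15), (31, 10, n, s, 12), (31, 10, n, s, 19), (31, 10, n, v, 1), (31, 10, n, w, 20), (31, 10, n, x, 20), (32, 14, n, p, 40), (32, 14, n, r, 15), (32, 14, n, s, 12), (32, 14, n, s, 19), (32, 14, n, v, 1), (32, 14, n, w, 20), (32, 14, n, x, 20), (32, 2, n, p, 40), (32, 2, n, r, 15), (32, 2, n, s, 12), (32, 2, n, s, 19), (32, 2, n, v, 1), (32, 2, n, w, 20), (32, 2, n, x, 20)}.
Apply σ_{A != w}; surviving tuples: {(14, 27, n, p, 40), (14, 27, n, r, 15), (14, 27, n, s, 12), (14, 27, n, s, 19), (14, 27, n, v, 1), (14, 27, n, x, 20), (26, 21, n, p, 40), (26, 21, n, r, 15), (26, 21, n, s, 12), (26, 21, n, s, 19), (26, 21, n, v, 1), (26, 21, n, x, 20), (30, 22, n, p, 40), (30, 22, n, r, 15), (30, 22, n, s, 12), (30, 22, n, s, 19), (30, 22, n, v, 1), (30, 22, n, x, 20), (31, 10, n, p, 40), (31, 10, n, r, 15), (31, 10, n, s, 12), (31, 10, n, s, 19), (31, 10, n, v, 1), (31, 10, n, x, 20), (32, 14, n, p, 40), (32, 14, n, r, 15), (32, 14, n, s, 12), (32, 14, n, s, 19), (32, 14, n, v, 1), (32, 14, n, x, 20), (32, 2, n, p, 40), (32, 2, n, r, 15), (32, 2, n, s, 12), (32, 2, n, s, 19), (32, 2, n, v, 1), (32, 2, n, x, 20)}
Apply σ_{C < 16}; surviving tuples: {(14, 27, n, p, 40), (14, 27, n, r, 15), (14, 27, n, s, 12), (14, 27, n, s, 19), (14, 27, n, v, 1), (14, 27, n, x, 20)}
π[B, A]: project onto (B, A) (1 duplicate(s) eliminated) → {(27, p), (27, r), (27, s), (27, v), (27, x)}

{(27, p), (27, r), (27, s), (27, v), (27, x)}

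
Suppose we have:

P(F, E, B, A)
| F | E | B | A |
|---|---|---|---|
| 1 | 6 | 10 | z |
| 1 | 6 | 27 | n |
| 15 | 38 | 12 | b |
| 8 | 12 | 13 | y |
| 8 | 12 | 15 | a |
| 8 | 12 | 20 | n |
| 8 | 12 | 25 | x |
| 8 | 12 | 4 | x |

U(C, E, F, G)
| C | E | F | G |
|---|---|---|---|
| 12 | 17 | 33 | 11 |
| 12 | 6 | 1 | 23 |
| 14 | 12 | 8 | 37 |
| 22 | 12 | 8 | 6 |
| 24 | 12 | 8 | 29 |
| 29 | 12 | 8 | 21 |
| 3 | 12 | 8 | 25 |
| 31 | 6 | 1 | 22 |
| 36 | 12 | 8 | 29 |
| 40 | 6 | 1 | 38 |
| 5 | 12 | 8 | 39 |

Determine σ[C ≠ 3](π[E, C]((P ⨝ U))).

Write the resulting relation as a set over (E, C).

Joining P and U on F, E yields {(1, 6, 10, z, 12, 23), (1, 6, 10, z, 31, 22), (1, 6, 10, z, 40, 38), (1, 6, 27, n, 12, 23), (1, 6, 27, n, 31, 22), (1, 6, 27, n, 40, 38), (8, 12, 13, y, 14, 37), (8, 12, 13, y, 22, 6), (8, 12, 13, y, 24, 29), (8, 12, 13, y, 29, 21), (8, 12, 13, y, 3, 25), (8, 12, 13, y, 36, 29), (8, 12, 13, y, 5, 39), (8, 12, 15, a, 14, 37), (8, 12, 15, a, 22, 6), (8, 12, 15, a, 24, 29), (8, 12, 15, a, 29, 21), (8, 12, 15, a, 3, 25), (8, 12, 15, a, 36, 29), (8, 12, 15, a, 5, 39), (8, 12, 20, n, 14, 37), (8, 12, 20, n, 22, 6), (8, 12, 20, n, 24, 29), (8, 12, 20, n, 29, 21), (8, 12, 20, n, 3, 25), (8, 12, 20, n, 36, 29), (8, 12, 20, n, 5, 39), (8, 12, 25, x, 14, 37), (8, 12, 25, x, 22, 6), (8, 12, 25, x, 24, 29), (8, 12, 25, x, 29, 21), (8, 12, 25, x, 3, 25), (8, 12, 25, x, 36, 29), (8, 12, 25, x, 5, 39), (8, 12, 4, x, 14, 37), (8, 12, 4, x, 22, 6), (8, 12, 4, x, 24, 29), (8, 12, 4, x, 29, 21), (8, 12, 4, x, 3, 25), (8, 12, 4, x, 36, 29), (8, 12, 4, x, 5, 39)}.
π[E, C]: project onto (E, C) (31 duplicate(s) eliminated) → {(12, 14), (12, 22), (12, 24), (12, 29), (12, 3), (12, 36), (12, 5), (6, 12), (6, 31), (6, 40)}
Filtering on C ≠ 3 leaves {(12, 14), (12, 22), (12, 24), (12, 29), (12, 36), (12, 5), (6, 12), (6, 31), (6, 40)}.

{(12, 14), (12, 22), (12, 24), (12, 29), (12, 36), (12, 5), (6, 12), (6, 31), (6, 40)}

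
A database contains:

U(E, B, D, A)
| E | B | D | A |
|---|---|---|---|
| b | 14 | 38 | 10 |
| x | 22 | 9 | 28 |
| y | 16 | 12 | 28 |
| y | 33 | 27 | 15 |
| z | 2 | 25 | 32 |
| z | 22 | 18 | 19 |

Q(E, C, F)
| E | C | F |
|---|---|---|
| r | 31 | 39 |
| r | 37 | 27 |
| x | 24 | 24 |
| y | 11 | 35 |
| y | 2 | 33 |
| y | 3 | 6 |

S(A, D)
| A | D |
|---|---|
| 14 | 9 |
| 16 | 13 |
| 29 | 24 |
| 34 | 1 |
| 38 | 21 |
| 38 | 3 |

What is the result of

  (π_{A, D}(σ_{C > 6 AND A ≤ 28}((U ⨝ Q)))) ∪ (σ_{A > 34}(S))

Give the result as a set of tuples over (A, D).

{(15, 27), (28, 12), (28, 9), (38, 21), (38, 3)}

U ⋈ Q (natural join on E): {(x, 22, 9, 28, 24, 24), (y, 16, 12, 28, 11, 35), (y, 16, 12, 28, 2, 33), (y, 16, 12, 28, 3, 6), (y, 33, 27, 15, 11, 35), (y, 33, 27, 15, 2, 33), (y, 33, 27, 15, 3, 6)}
σ[C > 6 AND A ≤ 28]: keep tuples satisfying C > 6 AND A ≤ 28 → {(x, 22, 9, 28, 24, 24), (y, 16, 12, 28, 11, 35), (y, 33, 27, 15, 11, 35)}
π[A, D]: project onto (A, D) → {(15, 27), (28, 12), (28, 9)}
σ[A > 34]: keep tuples satisfying A > 34 → {(38, 21), (38, 3)}
Union: {(15, 27), (28, 12), (28, 9)} with {(38, 21), (38, 3)} → {(15, 27), (28, 12), (28, 9), (38, 21), (38, 3)}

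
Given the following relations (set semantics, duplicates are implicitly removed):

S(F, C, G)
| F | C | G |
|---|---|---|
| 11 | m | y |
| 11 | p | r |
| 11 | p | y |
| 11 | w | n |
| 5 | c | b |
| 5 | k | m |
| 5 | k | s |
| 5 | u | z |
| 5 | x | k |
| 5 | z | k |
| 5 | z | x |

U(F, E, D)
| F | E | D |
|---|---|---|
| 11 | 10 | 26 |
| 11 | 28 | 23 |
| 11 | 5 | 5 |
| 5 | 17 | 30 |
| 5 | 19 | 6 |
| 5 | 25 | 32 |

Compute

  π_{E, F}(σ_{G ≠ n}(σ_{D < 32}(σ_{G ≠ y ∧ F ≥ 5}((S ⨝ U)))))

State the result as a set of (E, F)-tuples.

{(10, 11), (17, 5), (19, 5), (28, 11), (5, 11)}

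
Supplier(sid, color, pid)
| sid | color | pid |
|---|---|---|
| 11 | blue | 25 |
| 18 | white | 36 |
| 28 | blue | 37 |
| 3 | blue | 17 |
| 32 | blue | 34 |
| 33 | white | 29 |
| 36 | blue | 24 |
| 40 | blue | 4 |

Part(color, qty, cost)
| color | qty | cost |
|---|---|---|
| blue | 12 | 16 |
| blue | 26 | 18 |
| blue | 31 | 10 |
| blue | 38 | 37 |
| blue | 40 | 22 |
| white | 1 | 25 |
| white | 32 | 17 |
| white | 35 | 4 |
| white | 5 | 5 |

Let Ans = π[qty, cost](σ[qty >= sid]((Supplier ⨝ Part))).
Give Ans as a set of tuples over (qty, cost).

{(12, 16), (26, 18), (31, 10), (32, 17), (35, 4), (38, 37), (40, 22)}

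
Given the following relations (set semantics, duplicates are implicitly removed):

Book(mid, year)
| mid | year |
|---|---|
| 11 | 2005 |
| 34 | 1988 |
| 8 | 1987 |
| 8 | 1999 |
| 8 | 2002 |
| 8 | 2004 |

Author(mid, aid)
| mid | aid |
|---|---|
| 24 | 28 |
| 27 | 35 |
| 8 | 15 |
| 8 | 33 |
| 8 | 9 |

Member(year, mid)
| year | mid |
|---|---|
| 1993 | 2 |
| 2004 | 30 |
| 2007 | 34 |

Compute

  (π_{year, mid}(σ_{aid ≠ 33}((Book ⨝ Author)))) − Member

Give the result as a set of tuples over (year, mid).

Natural join on mid: {(8, 1987, 15), (8, 1987, 33), (8, 1987, 9), (8, 1999, 15), (8, 1999, 33), (8, 1999, 9), (8, 2002, 15), (8, 2002, 33), (8, 2002, 9), (8, 2004, 15), (8, 2004, 33), (8, 2004, 9)}
Selection aid ≠ 33: {(8, 1987, 15), (8, 1987, 9), (8, 1999, 15), (8, 1999, 9), (8, 2002, 15), (8, 2002, 9), (8, 2004, 15), (8, 2004, 9)}
Keep only column(s) year, mid (4 duplicate(s) eliminated): {(1987, 8), (1999, 8), (2002, 8), (2004, 8)}
Difference: {(1987, 8), (1999, 8), (2002, 8), (2004, 8)} with {(1993, 2), (2004, 30), (2007, 34)} → {(1987, 8), (1999, 8), (2002, 8), (2004, 8)}

{(1987, 8), (1999, 8), (2002, 8), (2004, 8)}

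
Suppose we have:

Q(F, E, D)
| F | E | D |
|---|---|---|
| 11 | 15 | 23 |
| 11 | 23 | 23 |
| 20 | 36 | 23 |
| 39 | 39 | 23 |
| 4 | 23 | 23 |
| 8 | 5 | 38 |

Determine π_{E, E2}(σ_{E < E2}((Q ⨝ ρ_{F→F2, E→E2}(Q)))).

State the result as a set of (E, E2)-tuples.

ρ[F→F2, E→E2]: schema becomes (F2, E2, D); tuples unchanged.
Joining Q and ρ_{F→F2, E→E2}(Q) on D yields {(11, 15, 23, 11, 15), (11, 15, 23, 11, 23), (11, 15, 23, 20, 36), (11, 15, 23, 39, 39), (11, 15, 23, 4, 23), (11, 23, 23, 11, 15), (11, 23, 23, 11, 23), (11, 23, 23, 20, 36), (11, 23, 23, 39, 39), (11, 23, 23, 4, 23), (20, 36, 23, 11, 15), (20, 36, 23, 11, 23), (20, 36, 23, 20, 36), (20, 36, 23, 39, 39), (20, 36, 23, 4, 23), (39, 39, 23, 11, 15), (39, 39, 23, 11, 23), (39, 39, 23, 20, 36), (39, 39, 23, 39, 39), (39, 39, 23, 4, 23), (4, 23, 23, 11, 15), (4, 23, 23, 11, 23), (4, 23, 23, 20, 36), (4, 23, 23, 39, 39), (4, 23, 23, 4, 23), (8, 5, 38, 8, 5)}.
Filtering on E < E2 leaves {(11, 15, 23, 11, 23), (11, 15, 23, 20, 36), (11, 15, 23, 39, 39), (11, 15, 23, 4, 23), (11, 23, 23, 20, 36), (11, 23, 23, 39, 39), (20, 36, 23, 39, 39), (4, 23, 23, 20, 36), (4, 23, 23, 39, 39)}.
π[E, E2]: project onto (E, E2) (3 duplicate(s) eliminated) → {(15, 23), (15, 36), (15, 39), (23, 36), (23, 39), (36, 39)}

{(15, 23), (15, 36), (15, 39), (23, 36), (23, 39), (36, 39)}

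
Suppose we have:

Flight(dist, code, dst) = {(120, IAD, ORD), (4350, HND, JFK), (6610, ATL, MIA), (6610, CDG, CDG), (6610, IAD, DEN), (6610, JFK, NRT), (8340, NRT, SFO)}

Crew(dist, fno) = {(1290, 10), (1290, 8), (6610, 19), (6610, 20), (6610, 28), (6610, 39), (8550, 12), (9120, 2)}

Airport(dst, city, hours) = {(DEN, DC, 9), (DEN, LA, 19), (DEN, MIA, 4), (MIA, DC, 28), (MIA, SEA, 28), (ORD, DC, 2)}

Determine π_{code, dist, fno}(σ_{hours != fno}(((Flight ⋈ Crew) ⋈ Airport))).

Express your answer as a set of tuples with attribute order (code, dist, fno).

{(ATL, 6610, 19), (ATL, 6610, 20), (ATL, 6610, 39), (IAD, 6610, 19), (IAD, 6610, 20), (IAD, 6610, 28), (IAD, 6610, 39)}

Joining Flight and Crew on dist yields {(6610, ATL, MIA, 19), (6610, ATL, MIA, 20), (6610, ATL, MIA, 28), (6610, ATL, MIA, 39), (6610, CDG, CDG, 19), (6610, CDG, CDG, 20), (6610, CDG, CDG, 28), (6610, CDG, CDG, 39), (6610, IAD, DEN, 19), (6610, IAD, DEN, 20), (6610, IAD, DEN, 28), (6610, IAD, DEN, 39), (6610, JFK, NRT, 19), (6610, JFK, NRT, 20), (6610, JFK, NRT, 28), (6610, JFK, NRT, 39)}.
Joining (Flight ⋈ Crew) and Airport on dst yields {(6610, ATL, MIA, 19, DC, 28), (6610, ATL, MIA, 19, SEA, 28), (6610, ATL, MIA, 20, DC, 28), (6610, ATL, MIA, 20, SEA, 28), (6610, ATL, MIA, 28, DC, 28), (6610, ATL, MIA, 28, SEA, 28), (6610, ATL, MIA, 39, DC, 28), (6610, ATL, MIA, 39, SEA, 28), (6610, IAD, DEN, 19, DC, 9), (6610, IAD, DEN, 19, LA, 19), (6610, IAD, DEN, 19, MIA, 4), (6610, IAD, DEN, 20, DC, 9), (6610, IAD, DEN, 20, LA, 19), (6610, IAD, DEN, 20, MIA, 4), (6610, IAD, DEN, 28, DC, 9), (6610, IAD, DEN, 28, LA, 19), (6610, IAD, DEN, 28, MIA, 4), (6610, IAD, DEN, 39, DC, 9), (6610, IAD, DEN, 39, LA, 19), (6610, IAD, DEN, 39, MIA, 4)}.
Selection hours != fno: {(6610, ATL, MIA, 19, DC, 28), (6610, ATL, MIA, 19, SEA, 28), (6610, ATL, MIA, 20, DC, 28), (6610, ATL, MIA, 20, SEA, 28), (6610, ATL, MIA, 39, DC, 28), (6610, ATL, MIA, 39, SEA, 28), (6610, IAD, DEN, 19, DC, 9), (6610, IAD, DEN, 19, MIA, 4), (6610, IAD, DEN, 20, DC, 9), (6610, IAD, DEN, 20, LA, 19), (6610, IAD, DEN, 20, MIA, 4), (6610, IAD, DEN, 28, DC, 9), (6610, IAD, DEN, 28, LA, 19), (6610, IAD, DEN, 28, MIA, 4), (6610, IAD, DEN, 39, DC, 9), (6610, IAD, DEN, 39, LA, 19), (6610, IAD, DEN, 39, MIA, 4)}
Keep only column(s) code, dist, fno (10 duplicate(s) eliminated): {(ATL, 6610, 19), (ATL, 6610, 20), (ATL, 6610, 39), (IAD, 6610, 19), (IAD, 6610, 20), (IAD, 6610, 28), (IAD, 6610, 39)}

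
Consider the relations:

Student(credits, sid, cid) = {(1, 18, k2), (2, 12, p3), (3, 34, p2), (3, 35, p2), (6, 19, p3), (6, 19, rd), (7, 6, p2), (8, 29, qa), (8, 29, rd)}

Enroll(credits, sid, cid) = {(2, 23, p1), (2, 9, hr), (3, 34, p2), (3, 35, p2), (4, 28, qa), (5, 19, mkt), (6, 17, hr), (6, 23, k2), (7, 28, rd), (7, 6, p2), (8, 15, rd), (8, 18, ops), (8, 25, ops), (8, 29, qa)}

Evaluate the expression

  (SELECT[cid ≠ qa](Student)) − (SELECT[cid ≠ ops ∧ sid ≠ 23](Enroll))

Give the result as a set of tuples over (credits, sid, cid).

{(1, 18, k2), (2, 12, p3), (6, 19, p3), (6, 19, rd), (8, 29, rd)}

Apply σ_{cid ≠ qa}; surviving tuples: {(1, 18, k2), (2, 12, p3), (3, 34, p2), (3, 35, p2), (6, 19, p3), (6, 19, rd), (7, 6, p2), (8, 29, rd)}
Apply σ_{cid ≠ ops ∧ sid ≠ 23}; surviving tuples: {(2, 9, hr), (3, 34, p2), (3, 35, p2), (4, 28, qa), (5, 19, mkt), (6, 17, hr), (7, 28, rd), (7, 6, p2), (8, 15, rd), (8, 29, qa)}
Taking the difference: {(1, 18, k2), (2, 12, p3), (6, 19, p3), (6, 19, rd), (8, 29, rd)}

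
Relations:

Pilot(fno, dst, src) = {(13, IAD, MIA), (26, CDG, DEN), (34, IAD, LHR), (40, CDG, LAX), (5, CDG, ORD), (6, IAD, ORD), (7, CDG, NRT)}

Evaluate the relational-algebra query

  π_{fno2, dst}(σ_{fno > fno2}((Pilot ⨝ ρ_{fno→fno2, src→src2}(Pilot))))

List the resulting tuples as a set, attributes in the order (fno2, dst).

{(13, IAD), (26, CDG), (5, CDG), (6, IAD), (7, CDG)}

ρ[fno→fno2, src→src2]: schema becomes (fno2, dst, src2); tuples unchanged.
Pilot ⋈ ρ_{fno→fno2, src→src2}(Pilot) (natural join on dst): {(13, IAD, MIA, 13, MIA), (13, IAD, MIA, 34, LHR), (13, IAD, MIA, 6, ORD), (26, CDG, DEN, 26, DEN), (26, CDG, DEN, 40, LAX), (26, CDG, DEN, 5, ORD), (26, CDG, DEN, 7, NRT), (34, IAD, LHR, 13, MIA), (34, IAD, LHR, 34, LHR), (34, IAD, LHR, 6, ORD), (40, CDG, LAX, 26, DEN), (40, CDG, LAX, 40, LAX), (40, CDG, LAX, 5, ORD), (40, CDG, LAX, 7, NRT), (5, CDG, ORD, 26, DEN), (5, CDG, ORD, 40, LAX), (5, CDG, ORD, 5, ORD), (5, CDG, ORD, 7, NRT), (6, IAD, ORD, 13, MIA), (6, IAD, ORD, 34, LHR), (6, IAD, ORD, 6, ORD), (7, CDG, NRT, 26, DEN), (7, CDG, NRT, 40, LAX), (7, CDG, NRT, 5, ORD), (7, CDG, NRT, 7, NRT)}
Filtering on fno > fno2 leaves {(13, IAD, MIA, 6, ORD), (26, CDG, DEN, 5, ORD), (26, CDG, DEN, 7, NRT), (34, IAD, LHR, 13, MIA), (34, IAD, LHR, 6, ORD), (40, CDG, LAX, 26, DEN), (40, CDG, LAX, 5, ORD), (40, CDG, LAX, 7, NRT), (7, CDG, NRT, 5, ORD)}.
π[fno2, dst]: project onto (fno2, dst) (4 duplicate(s) eliminated) → {(13, IAD), (26, CDG), (5, CDG), (6, IAD), (7, CDG)}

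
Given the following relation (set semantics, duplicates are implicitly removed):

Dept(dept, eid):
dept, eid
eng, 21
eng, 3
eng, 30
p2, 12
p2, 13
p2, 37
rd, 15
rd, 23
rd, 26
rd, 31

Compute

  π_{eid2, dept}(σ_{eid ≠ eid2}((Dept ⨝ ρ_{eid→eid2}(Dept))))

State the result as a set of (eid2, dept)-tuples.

{(12, p2), (13, p2), (15, rd), (21, eng), (23, rd), (26, rd), (3, eng), (30, eng), (31, rd), (37, p2)}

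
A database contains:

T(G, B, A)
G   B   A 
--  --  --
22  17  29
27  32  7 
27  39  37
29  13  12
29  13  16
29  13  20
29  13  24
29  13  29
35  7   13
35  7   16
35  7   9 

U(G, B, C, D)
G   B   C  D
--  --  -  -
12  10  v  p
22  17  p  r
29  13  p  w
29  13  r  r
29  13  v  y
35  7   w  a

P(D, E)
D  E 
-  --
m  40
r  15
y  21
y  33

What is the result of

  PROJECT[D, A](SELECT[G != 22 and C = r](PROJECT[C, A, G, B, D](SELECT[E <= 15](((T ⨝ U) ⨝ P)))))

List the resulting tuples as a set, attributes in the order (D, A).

Joining T and U on G, B yields {(22, 17, 29, p, r), (29, 13, 12, p, w), (29, 13, 12, r, r), (29, 13, 12, v, y), (29, 13, 16, p, w), (29, 13, 16, r, r), (29, 13, 16, v, y), (29, 13, 20, p, w), (29, 13, 20, r, r), (29, 13, 20, v, y), (29, 13, 24, p, w), (29, 13, 24, r, r), (29, 13, 24, v, y), (29, 13, 29, p, w), (29, 13, 29, r, r), (29, 13, 29, v, y), (35, 7, 13, w, a), (35, 7, 16, w, a), (35, 7, 9, w, a)}.
Joining (T ⨝ U) and P on D yields {(22, 17, 29, p, r, 15), (29, 13, 12, r, r, 15), (29, 13, 12, v, y, 21), (29, 13, 12, v, y, 33), (29, 13, 16, r, r, 15), (29, 13, 16, v, y, 21), (29, 13, 16, v, y, 33), (29, 13, 20, r, r, 15), (29, 13, 20, v, y, 21), (29, 13, 20, v, y, 33), (29, 13, 24, r, r, 15), (29, 13, 24, v, y, 21), (29, 13, 24, v, y, 33), (29, 13, 29, r, r, 15), (29, 13, 29, v, y, 21), (29, 13, 29, v, y, 33)}.
Apply σ_{E <= 15}; surviving tuples: {(22, 17, 29, p, r, 15), (29, 13, 12, r, r, 15), (29, 13, 16, r, r, 15), (29, 13, 20, r, r, 15), (29, 13, 24, r, r, 15), (29, 13, 29, r, r, 15)}
π_{C, A, G, B, D} gives {(p, 29, 22, 17, r), (r, 12, 29, 13, r), (r, 16, 29, 13, r), (r, 20, 29, 13, r), (r, 24, 29, 13, r), (r, 29, 29, 13, r)}.
Apply σ_{G != 22 and C = r}; surviving tuples: {(r, 12, 29, 13, r), (r, 16, 29, 13, r), (r, 20, 29, 13, r), (r, 24, 29, 13, r), (r, 29, 29, 13, r)}
π_{D, A} gives {(r, 12), (r, 16), (r, 20), (r, 24), (r, 29)}.

{(r, 12), (r, 16), (r, 20), (r, 24), (r, 29)}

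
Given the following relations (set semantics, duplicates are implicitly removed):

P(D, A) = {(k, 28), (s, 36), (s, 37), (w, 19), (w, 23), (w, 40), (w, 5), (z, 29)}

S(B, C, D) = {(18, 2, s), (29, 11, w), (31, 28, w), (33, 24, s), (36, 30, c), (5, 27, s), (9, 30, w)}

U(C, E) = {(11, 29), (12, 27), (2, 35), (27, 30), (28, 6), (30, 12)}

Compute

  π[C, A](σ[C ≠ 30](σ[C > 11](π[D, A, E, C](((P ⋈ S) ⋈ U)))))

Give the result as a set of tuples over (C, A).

{(27, 36), (27, 37), (28, 19), (28, 23), (28, 40), (28, 5)}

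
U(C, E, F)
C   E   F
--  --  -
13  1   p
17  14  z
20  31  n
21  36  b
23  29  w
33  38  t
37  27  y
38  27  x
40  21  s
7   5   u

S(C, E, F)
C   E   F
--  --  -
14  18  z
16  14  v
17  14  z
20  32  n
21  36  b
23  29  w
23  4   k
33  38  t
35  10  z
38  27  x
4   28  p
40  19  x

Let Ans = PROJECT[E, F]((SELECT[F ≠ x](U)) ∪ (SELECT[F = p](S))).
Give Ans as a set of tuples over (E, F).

{(1, p), (14, z), (21, s), (27, y), (28, p), (29, w), (31, n), (36, b), (38, t), (5, u)}

Filtering on F ≠ x leaves {(13, 1, p), (17, 14, z), (20, 31, n), (21, 36, b), (23, 29, w), (33, 38, t), (37, 27, y), (40, 21, s), (7, 5, u)}.
Filtering on F = p leaves {(4, 28, p)}.
Set union of the two operands is {(13, 1, p), (17, 14, z), (20, 31, n), (21, 36, b), (23, 29, w), (33, 38, t), (37, 27, y), (4, 28, p), (40, 21, s), (7, 5, u)}.
π_{E, F} gives {(1, p), (14, z), (21, s), (27, y), (28, p), (29, w), (31, n), (36, b), (38, t), (5, u)}.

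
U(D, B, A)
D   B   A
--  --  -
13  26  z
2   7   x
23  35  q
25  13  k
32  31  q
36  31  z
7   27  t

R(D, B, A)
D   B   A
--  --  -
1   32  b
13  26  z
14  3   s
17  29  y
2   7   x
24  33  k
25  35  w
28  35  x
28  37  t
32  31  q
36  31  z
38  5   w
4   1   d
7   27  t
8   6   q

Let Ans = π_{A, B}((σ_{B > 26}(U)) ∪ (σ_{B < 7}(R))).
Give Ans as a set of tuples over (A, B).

Selection B > 26: {(23, 35, q), (32, 31, q), (36, 31, z), (7, 27, t)}
Selection B < 7: {(14, 3, s), (38, 5, w), (4, 1, d), (8, 6, q)}
Taking the union: {(14, 3, s), (23, 35, q), (32, 31, q), (36, 31, z), (38, 5, w), (4, 1, d), (7, 27, t), (8, 6, q)}
π[A, B]: project onto (A, B) → {(d, 1), (q, 31), (q, 35), (q, 6), (s, 3), (t, 27), (w, 5), (z, 31)}

{(d, 1), (q, 31), (q, 35), (q, 6), (s, 3), (t, 27), (w, 5), (z, 31)}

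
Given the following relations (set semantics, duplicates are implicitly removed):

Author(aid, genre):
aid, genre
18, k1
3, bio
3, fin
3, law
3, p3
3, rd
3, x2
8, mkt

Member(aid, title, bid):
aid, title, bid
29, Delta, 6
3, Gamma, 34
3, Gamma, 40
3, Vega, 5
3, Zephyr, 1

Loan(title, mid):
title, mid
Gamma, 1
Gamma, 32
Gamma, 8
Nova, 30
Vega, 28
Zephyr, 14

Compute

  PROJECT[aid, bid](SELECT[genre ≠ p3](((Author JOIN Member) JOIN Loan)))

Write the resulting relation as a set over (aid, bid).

Author ⋈ Member (natural join on aid): {(3, bio, Gamma, 34), (3, bio, Gamma, 40), (3, bio, Vega, 5), (3, bio, Zephyr, 1), (3, fin, Gamma, 34), (3, fin, Gamma, 40), (3, fin, Vega, 5), (3, fin, Zephyr, 1), (3, law, Gamma, 34), (3, law, Gamma, 40), (3, law, Vega, 5), (3, law, Zephyr, 1), (3, p3, Gamma, 34), (3, p3, Gamma, 40), (3, p3, Vega, 5), (3, p3, Zephyr, 1), (3, rd, Gamma, 34), (3, rd, Gamma, 40), (3, rd, Vega, 5), (3, rd, Zephyr, 1), (3, x2, Gamma, 34), (3, x2, Gamma, 40), (3, x2, Vega, 5), (3, x2, Zephyr, 1)}
(Author JOIN Member) ⋈ Loan (natural join on title): {(3, bio, Gamma, 34, 1), (3, bio, Gamma, 34, 32), (3, bio, Gamma, 34, 8), (3, bio, Gamma, 40, 1), (3, bio, Gamma, 40, 32), (3, bio, Gamma, 40, 8), (3, bio, Vega, 5, 28), (3, bio, Zephyr, 1, 14), (3, fin, Gamma, 34, 1), (3, fin, Gamma, 34, 32), (3, fin, Gamma, 34, 8), (3, fin, Gamma, 40, 1), (3, fin, Gamma, 40, 32), (3, fin, Gamma, 40, 8), (3, fin, Vega, 5, 28), (3, fin, Zephyr, 1, 14), (3, law, Gamma, 34, 1), (3, law, Gamma, 34, 32), (3, law, Gamma, 34, 8), (3, law, Gamma, 40, 1), (3, law, Gamma, 40, 32), (3, law, Gamma, 40, 8), (3, law, Vega, 5, 28), (3, law, Zephyr, 1, 14), (3, p3, Gamma, 34, 1), (3, p3, Gamma, 34, 32), (3, p3, Gamma, 34, 8), (3, p3, Gamma, 40, 1), (3, p3, Gamma, 40, 32), (3, p3, Gamma, 40, 8), (3, p3, Vega, 5, 28), (3, p3, Zephyr, 1, 14), (3, rd, Gamma, 34, 1), (3, rd, Gamma, 34, 32), (3, rd, Gamma, 34, 8), (3, rd, Gamma, 40, 1), (3, rd, Gamma, 40, 32), (3, rd, Gamma, 40, 8), (3, rd, Vega, 5, 28), (3, rd, Zephyr, 1, 14), (3, x2, Gamma, 34, 1), (3, x2, Gamma, 34, 32), (3, x2, Gamma, 34, 8), (3, x2, Gamma, 40, 1), (3, x2, Gamma, 40, 32), (3, x2, Gamma, 40, 8), (3, x2, Vega, 5, 28), (3, x2, Zephyr, 1, 14)}
Filtering on genre ≠ p3 leaves {(3, bio, Gamma, 34, 1), (3, bio, Gamma, 34, 32), (3, bio, Gamma, 34, 8), (3, bio, Gamma, 40, 1), (3, bio, Gamma, 40, 32), (3, bio, Gamma, 40, 8), (3, bio, Vega, 5, 28), (3, bio, Zephyr, 1, 14), (3, fin, Gamma, 34, 1), (3, fin, Gamma, 34, 32), (3, fin, Gamma, 34, 8), (3, fin, Gamma, 40, 1), (3, fin, Gamma, 40, 32), (3, fin, Gamma, 40, 8), (3, fin, Vega, 5, 28), (3, fin, Zephyr, 1, 14), (3, law, Gamma, 34, 1), (3, law, Gamma, 34, 32), (3, law, Gamma, 34, 8), (3, law, Gamma, 40, 1), (3, law, Gamma, 40, 32), (3, law, Gamma, 40, 8), (3, law, Vega, 5, 28), (3, law, Zephyr, 1, 14), (3, rd, Gamma, 34, 1), (3, rd, Gamma, 34, 32), (3, rd, Gamma, 34, 8), (3, rd, Gamma, 40, 1), (3, rd, Gamma, 40, 32), (3, rd, Gamma, 40, 8), (3, rd, Vega, 5, 28), (3, rd, Zephyr, 1, 14), (3, x2, Gamma, 34, 1), (3, x2, Gamma, 34, 32), (3, x2, Gamma, 34, 8), (3, x2, Gamma, 40, 1), (3, x2, Gamma, 40, 32), (3, x2, Gamma, 40, 8), (3, x2, Vega, 5, 28), (3, x2, Zephyr, 1, 14)}.
Projecting to aid, bid (36 duplicate(s) eliminated): {(3, 1), (3, 34), (3, 40), (3, 5)}

{(3, 1), (3, 34), (3, 40), (3, 5)}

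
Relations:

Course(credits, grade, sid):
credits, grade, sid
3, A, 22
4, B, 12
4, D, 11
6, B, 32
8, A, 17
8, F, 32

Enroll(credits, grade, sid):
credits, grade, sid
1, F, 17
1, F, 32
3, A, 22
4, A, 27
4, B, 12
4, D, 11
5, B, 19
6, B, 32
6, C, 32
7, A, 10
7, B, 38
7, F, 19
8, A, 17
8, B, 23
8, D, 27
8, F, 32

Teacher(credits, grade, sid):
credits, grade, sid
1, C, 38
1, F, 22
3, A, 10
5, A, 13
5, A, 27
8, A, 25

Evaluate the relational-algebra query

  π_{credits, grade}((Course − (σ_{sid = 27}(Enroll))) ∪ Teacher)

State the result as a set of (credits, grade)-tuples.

Selection sid = 27: {(4, A, 27), (8, D, 27)}
Set difference of the two operands is {(3, A, 22), (4, B, 12), (4, D, 11), (6, B, 32), (8, A, 17), (8, F, 32)}.
Set union of the two operands is {(1, C, 38), (1, F, 22), (3, A, 10), (3, A, 22), (4, B, 12), (4, D, 11), (5, A, 13), (5, A, 27), (6, B, 32), (8, A, 17), (8, A, 25), (8, F, 32)}.
Keep only column(s) credits, grade (3 duplicate(s) eliminated): {(1, C), (1, F), (3, A), (4, B), (4, D), (5, A), (6, B), (8, A), (8, F)}

{(1, C), (1, F), (3, A), (4, B), (4, D), (5, A), (6, B), (8, A), (8, F)}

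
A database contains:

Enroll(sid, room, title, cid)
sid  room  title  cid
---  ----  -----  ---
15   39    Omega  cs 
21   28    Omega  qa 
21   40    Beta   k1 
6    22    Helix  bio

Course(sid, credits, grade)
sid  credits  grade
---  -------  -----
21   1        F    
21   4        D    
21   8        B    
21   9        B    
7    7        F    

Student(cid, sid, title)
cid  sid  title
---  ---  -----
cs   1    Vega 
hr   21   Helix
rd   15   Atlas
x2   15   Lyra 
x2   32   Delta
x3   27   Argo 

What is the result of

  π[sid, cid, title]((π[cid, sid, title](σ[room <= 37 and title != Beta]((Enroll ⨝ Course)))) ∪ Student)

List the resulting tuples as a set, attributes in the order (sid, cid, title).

Natural join on sid: {(21, 28, Omega, qa, 1, F), (21, 28, Omega, qa, 4, D), (21, 28, Omega, qa, 8, B), (21, 28, Omega, qa, 9, B), (21, 40, Beta, k1, 1, F), (21, 40, Beta, k1, 4, D), (21, 40, Beta, k1, 8, B), (21, 40, Beta, k1, 9, B)}
Selection room <= 37 and title != Beta: {(21, 28, Omega, qa, 1, F), (21, 28, Omega, qa, 4, D), (21, 28, Omega, qa, 8, B), (21, 28, Omega, qa, 9, B)}
Keep only column(s) cid, sid, title (3 duplicate(s) eliminated): {(qa, 21, Omega)}
Taking the union: {(cs, 1, Vega), (hr, 21, Helix), (qa, 21, Omega), (rd, 15, Atlas), (x2, 15, Lyra), (x2, 32, Delta), (x3, 27, Argo)}
Keep only column(s) sid, cid, title: {(1, cs, Vega), (15, rd, Atlas), (15, x2, Lyra), (21, hr, Helix), (21, qa, Omega), (27, x3, Argo), (32, x2, Delta)}

{(1, cs, Vega), (15, rd, Atlas), (15, x2, Lyra), (21, hr, Helix), (21, qa, Omega), (27, x3, Argo), (32, x2, Delta)}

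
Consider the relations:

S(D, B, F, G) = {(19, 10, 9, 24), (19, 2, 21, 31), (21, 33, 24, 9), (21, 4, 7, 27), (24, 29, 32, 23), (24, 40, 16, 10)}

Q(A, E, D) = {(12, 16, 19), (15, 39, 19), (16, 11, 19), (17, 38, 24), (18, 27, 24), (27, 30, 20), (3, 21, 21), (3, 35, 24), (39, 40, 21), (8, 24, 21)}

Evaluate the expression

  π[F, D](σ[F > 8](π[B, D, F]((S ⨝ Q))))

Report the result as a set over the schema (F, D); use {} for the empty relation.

{(16, 24), (21, 19), (24, 21), (32, 24), (9, 19)}

S ⋈ Q (natural join on D): {(19, 10, 9, 24, 12, 16), (19, 10, 9, 24, 15, 39), (19, 10, 9, 24, 16, 11), (19, 2, 21, 31, 12, 16), (19, 2, 21, 31, 15, 39), (19, 2, 21, 31, 16, 11), (21, 33, 24, 9, 3, 21), (21, 33, 24, 9, 39, 40), (21, 33, 24, 9, 8, 24), (21, 4, 7, 27, 3, 21), (21, 4, 7, 27, 39, 40), (21, 4, 7, 27, 8, 24), (24, 29, 32, 23, 17, 38), (24, 29, 32, 23, 18, 27), (24, 29, 32, 23, 3, 35), (24, 40, 16, 10, 17, 38), (24, 40, 16, 10, 18, 27), (24, 40, 16, 10, 3, 35)}
π_{B, D, F} gives {(10, 19, 9), (2, 19, 21), (29, 24, 32), (33, 21, 24), (4, 21, 7), (40, 24, 16)} (12 duplicate(s) eliminated).
Apply σ_{F > 8}; surviving tuples: {(10, 19, 9), (2, 19, 21), (29, 24, 32), (33, 21, 24), (40, 24, 16)}
π_{F, D} gives {(16, 24), (21, 19), (24, 21), (32, 24), (9, 19)}.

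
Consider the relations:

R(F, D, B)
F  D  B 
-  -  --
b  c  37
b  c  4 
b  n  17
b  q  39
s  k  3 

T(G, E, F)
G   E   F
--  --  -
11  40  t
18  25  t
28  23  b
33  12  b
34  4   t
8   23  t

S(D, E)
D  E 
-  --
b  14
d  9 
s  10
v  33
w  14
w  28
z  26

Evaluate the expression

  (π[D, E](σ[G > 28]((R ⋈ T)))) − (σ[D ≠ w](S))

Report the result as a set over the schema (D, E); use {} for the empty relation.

{(c, 12), (n, 12), (q, 12)}

Joining R and T on F yields {(b, c, 37, 28, 23), (b, c, 37, 33, 12), (b, c, 4, 28, 23), (b, c, 4, 33, 12), (b, n, 17, 28, 23), (b, n, 17, 33, 12), (b, q, 39, 28, 23), (b, q, 39, 33, 12)}.
Apply σ_{G > 28}; surviving tuples: {(b, c, 37, 33, 12), (b, c, 4, 33, 12), (b, n, 17, 33, 12), (b, q, 39, 33, 12)}
π_{D, E} gives {(c, 12), (n, 12), (q, 12)} (1 duplicate(s) eliminated).
Apply σ_{D ≠ w}; surviving tuples: {(b, 14), (d, 9), (s, 10), (v, 33), (z, 26)}
Difference: {(c, 12), (n, 12), (q, 12)} with {(b, 14), (d, 9), (s, 10), (v, 33), (z, 26)} → {(c, 12), (n, 12), (q, 12)}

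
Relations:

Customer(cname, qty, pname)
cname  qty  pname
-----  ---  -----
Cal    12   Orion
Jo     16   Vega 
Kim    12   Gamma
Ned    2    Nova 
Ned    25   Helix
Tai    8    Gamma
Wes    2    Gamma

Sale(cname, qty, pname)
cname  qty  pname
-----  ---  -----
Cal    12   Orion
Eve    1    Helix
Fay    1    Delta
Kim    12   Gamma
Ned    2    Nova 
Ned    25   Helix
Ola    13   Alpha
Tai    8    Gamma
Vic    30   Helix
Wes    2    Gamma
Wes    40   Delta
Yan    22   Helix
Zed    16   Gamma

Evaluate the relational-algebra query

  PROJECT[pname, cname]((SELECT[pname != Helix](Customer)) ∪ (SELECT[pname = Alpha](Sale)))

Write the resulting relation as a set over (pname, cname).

Filtering on pname != Helix leaves {(Cal, 12, Orion), (Jo, 16, Vega), (Kim, 12, Gamma), (Ned, 2, Nova), (Tai, 8, Gamma), (Wes, 2, Gamma)}.
Filtering on pname = Alpha leaves {(Ola, 13, Alpha)}.
Union: {(Cal, 12, Orion), (Jo, 16, Vega), (Kim, 12, Gamma), (Ned, 2, Nova), (Tai, 8, Gamma), (Wes, 2, Gamma)} with {(Ola, 13, Alpha)} → {(Cal, 12, Orion), (Jo, 16, Vega), (Kim, 12, Gamma), (Ned, 2, Nova), (Ola, 13, Alpha), (Tai, 8, Gamma), (Wes, 2, Gamma)}
Keep only column(s) pname, cname: {(Alpha, Ola), (Gamma, Kim), (Gamma, Tai), (Gamma, Wes), (Nova, Ned), (Orion, Cal), (Vega, Jo)}

{(Alpha, Ola), (Gamma, Kim), (Gamma, Tai), (Gamma, Wes), (Nova, Ned), (Orion, Cal), (Vega, Jo)}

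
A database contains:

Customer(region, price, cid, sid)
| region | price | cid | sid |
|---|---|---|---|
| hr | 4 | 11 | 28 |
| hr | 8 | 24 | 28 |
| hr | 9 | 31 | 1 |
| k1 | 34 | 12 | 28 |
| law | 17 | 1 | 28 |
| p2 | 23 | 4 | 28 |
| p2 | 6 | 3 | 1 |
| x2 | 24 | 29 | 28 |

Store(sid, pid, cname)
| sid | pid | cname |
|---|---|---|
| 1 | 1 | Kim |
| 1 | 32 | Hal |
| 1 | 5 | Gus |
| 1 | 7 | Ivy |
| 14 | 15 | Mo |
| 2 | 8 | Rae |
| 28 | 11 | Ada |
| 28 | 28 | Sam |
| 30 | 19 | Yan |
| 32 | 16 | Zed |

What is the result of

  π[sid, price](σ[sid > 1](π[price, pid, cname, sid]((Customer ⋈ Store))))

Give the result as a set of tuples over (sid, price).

Natural join on sid: {(hr, 4, 11, 28, 11, Ada), (hr, 4, 11, 28, 28, Sam), (hr, 8, 24, 28, 11, Ada), (hr, 8, 24, 28, 28, Sam), (hr, 9, 31, 1, 1, Kim), (hr, 9, 31, 1, 32, Hal), (hr, 9, 31, 1, 5, Gus), (hr, 9, 31, 1, 7, Ivy), (k1, 34, 12, 28, 11, Ada), (k1, 34, 12, 28, 28, Sam), (law, 17, 1, 28, 11, Ada), (law, 17, 1, 28, 28, Sam), (p2, 23, 4, 28, 11, Ada), (p2, 23, 4, 28, 28, Sam), (p2, 6, 3, 1, 1, Kim), (p2, 6, 3, 1, 32, Hal), (p2, 6, 3, 1, 5, Gus), (p2, 6, 3, 1, 7, Ivy), (x2, 24, 29, 28, 11, Ada), (x2, 24, 29, 28, 28, Sam)}
Projecting to price, pid, cname, sid: {(17, 11, Ada, 28), (17, 28, Sam, 28), (23, 11, Ada, 28), (23, 28, Sam, 28), (24, 11, Ada, 28), (24, 28, Sam, 28), (34, 11, Ada, 28), (34, 28, Sam, 28), (4, 11, Ada, 28), (4, 28, Sam, 28), (6, 1, Kim, 1), (6, 32, Hal, 1), (6, 5, Gus, 1), (6, 7, Ivy, 1), (8, 11, Ada, 28), (8, 28, Sam, 28), (9, 1, Kim, 1), (9, 32, Hal, 1), (9, 5, Gus, 1), (9, 7, Ivy, 1)}
Filtering on sid > 1 leaves {(17, 11, Ada, 28), (17, 28, Sam, 28), (23, 11, Ada, 28), (23, 28, Sam, 28), (24, 11, Ada, 28), (24, 28, Sam, 28), (34, 11, Ada, 28), (34, 28, Sam, 28), (4, 11, Ada, 28), (4, 28, Sam, 28), (8, 11, Ada, 28), (8, 28, Sam, 28)}.
Projecting to sid, price (6 duplicate(s) eliminated): {(28, 17), (28, 23), (28, 24), (28, 34), (28, 4), (28, 8)}

{(28, 17), (28, 23), (28, 24), (28, 34), (28, 4), (28, 8)}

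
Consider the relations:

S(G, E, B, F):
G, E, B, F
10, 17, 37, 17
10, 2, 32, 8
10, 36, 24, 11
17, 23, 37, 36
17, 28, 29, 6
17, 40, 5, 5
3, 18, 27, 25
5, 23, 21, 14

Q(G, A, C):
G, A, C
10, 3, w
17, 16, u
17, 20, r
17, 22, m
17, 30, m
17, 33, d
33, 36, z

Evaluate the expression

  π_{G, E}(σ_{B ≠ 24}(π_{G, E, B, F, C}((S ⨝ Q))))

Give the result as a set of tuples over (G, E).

Joining S and Q on G yields {(10, 17, 37, 17, 3, w), (10, 2, 32, 8, 3, w), (10, 36, 24, 11, 3, w), (17, 23, 37, 36, 16, u), (17, 23, 37, 36, 20, r), (17, 23, 37, 36, 22, m), (17, 23, 37, 36, 30, m), (17, 23, 37, 36, 33, d), (17, 28, 29, 6, 16, u), (17, 28, 29, 6, 20, r), (17, 28, 29, 6, 22, m), (17, 28, 29, 6, 30, m), (17, 28, 29, 6, 33, d), (17, 40, 5, 5, 16, u), (17, 40, 5, 5, 20, r), (17, 40, 5, 5, 22, m), (17, 40, 5, 5, 30, m), (17, 40, 5, 5, 33, d)}.
Projecting to G, E, B, F, C (3 duplicate(s) eliminated): {(10, 17, 37, 17, w), (10, 2, 32, 8, w), (10, 36, 24, 11, w), (17, 23, 37, 36, d), (17, 23, 37, 36, m), (17, 23, 37, 36, r), (17, 23, 37, 36, u), (17, 28, 29, 6, d), (17, 28, 29, 6, m), (17, 28, 29, 6, r), (17, 28, 29, 6, u), (17, 40, 5, 5, d), (17, 40, 5, 5, m), (17, 40, 5, 5, r), (17, 40, 5, 5, u)}
σ[B ≠ 24]: keep tuples satisfying B ≠ 24 → {(10, 17, 37, 17, w), (10, 2, 32, 8, w), (17, 23, 37, 36, d), (17, 23, 37, 36, m), (17, 23, 37, 36, r), (17, 23, 37, 36, u), (17, 28, 29, 6, d), (17, 28, 29, 6, m), (17, 28, 29, 6, r), (17, 28, 29, 6, u), (17, 40, 5, 5, d), (17, 40, 5, 5, m), (17, 40, 5, 5, r), (17, 40, 5, 5, u)}
Projecting to G, E (9 duplicate(s) eliminated): {(10, 17), (10, 2), (17, 23), (17, 28), (17, 40)}

{(10, 17), (10, 2), (17, 23), (17, 28), (17, 40)}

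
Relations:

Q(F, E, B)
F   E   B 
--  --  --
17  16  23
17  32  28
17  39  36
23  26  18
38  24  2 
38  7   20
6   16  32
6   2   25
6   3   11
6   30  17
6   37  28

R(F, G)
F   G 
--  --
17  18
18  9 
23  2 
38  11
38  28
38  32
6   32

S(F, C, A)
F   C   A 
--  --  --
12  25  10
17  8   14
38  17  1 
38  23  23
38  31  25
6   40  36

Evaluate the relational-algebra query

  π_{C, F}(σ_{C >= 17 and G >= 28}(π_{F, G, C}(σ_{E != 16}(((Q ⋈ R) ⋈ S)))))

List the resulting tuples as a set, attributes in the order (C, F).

{(17, 38), (23, 38), (31, 38), (40, 6)}

Joining Q and R on F yields {(17, 16, 23, 18), (17, 32, 28, 18), (17, 39, 36, 18), (23, 26, 18, 2), (38, 24, 2, 11), (38, 24, 2, 28), (38, 24, 2, 32), (38, 7, 20, 11), (38, 7, 20, 28), (38, 7, 20, 32), (6, 16, 32, 32), (6, 2, 25, 32), (6, 3, 11, 32), (6, 30, 17, 32), (6, 37, 28, 32)}.
Joining (Q ⋈ R) and S on F yields {(17, 16, 23, 18, 8, 14), (17, 32, 28, 18, 8, 14), (17, 39, 36, 18, 8, 14), (38, 24, 2, 11, 17, 1), (38, 24, 2, 11, 23, 23), (38, 24, 2, 11, 31, 25), (38, 24, 2, 28, 17, 1), (38, 24, 2, 28, 23, 23), (38, 24, 2, 28, 31, 25), (38, 24, 2, 32, 17, 1), (38, 24, 2, 32, 23, 23), (38, 24, 2, 32, 31, 25), (38, 7, 20, 11, 17, 1), (38, 7, 20, 11, 23, 23), (38, 7, 20, 11, 31, 25), (38, 7, 20, 28, 17, 1), (38, 7, 20, 28, 23, 23), (38, 7, 20, 28, 31, 25), (38, 7, 20, 32, 17, 1), (38, 7, 20, 32, 23, 23), (38, 7, 20, 32, 31, 25), (6, 16, 32, 32, 40, 36), (6, 2, 25, 32, 40, 36), (6, 3, 11, 32, 40, 36), (6, 30, 17, 32, 40, 36), (6, 37, 28, 32, 40, 36)}.
Selection E != 16: {(17, 32, 28, 18, 8, 14), (17, 39, 36, 18, 8, 14), (38, 24, 2, 11, 17, 1), (38, 24, 2, 11, 23, 23), (38, 24, 2, 11, 31, 25), (38, 24, 2, 28, 17, 1), (38, 24, 2, 28, 23, 23), (38, 24, 2, 28, 31, 25), (38, 24, 2, 32, 17, 1), (38, 24, 2, 32, 23, 23), (38, 24, 2, 32, 31, 25), (38, 7, 20, 11, 17, 1), (38, 7, 20, 11, 23, 23), (38, 7, 20, 11, 31, 25), (38, 7, 20, 28, 17, 1), (38, 7, 20, 28, 23, 23), (38, 7, 20, 28, 31, 25), (38, 7, 20, 32, 17, 1), (38, 7, 20, 32, 23, 23), (38, 7, 20, 32, 31, 25), (6, 2, 25, 32, 40, 36), (6, 3, 11, 32, 40, 36), (6, 30, 17, 32, 40, 36), (6, 37, 28, 32, 40, 36)}
π[F, G, C]: project onto (F, G, C) (13 duplicate(s) eliminated) → {(17, 18, 8), (38, 11, 17), (38, 11, 23), (38, 11, 31), (38, 28, 17), (38, 28, 23), (38, 28, 31), (38, 32, 17), (38, 32, 23), (38, 32, 31), (6, 32, 40)}
Selection C >= 17 and G >= 28: {(38, 28, 17), (38, 28, 23), (38, 28, 31), (38, 32, 17), (38, 32, 23), (38, 32, 31), (6, 32, 40)}
π[C, F]: project onto (C, F) (3 duplicate(s) eliminated) → {(17, 38), (23, 38), (31, 38), (40, 6)}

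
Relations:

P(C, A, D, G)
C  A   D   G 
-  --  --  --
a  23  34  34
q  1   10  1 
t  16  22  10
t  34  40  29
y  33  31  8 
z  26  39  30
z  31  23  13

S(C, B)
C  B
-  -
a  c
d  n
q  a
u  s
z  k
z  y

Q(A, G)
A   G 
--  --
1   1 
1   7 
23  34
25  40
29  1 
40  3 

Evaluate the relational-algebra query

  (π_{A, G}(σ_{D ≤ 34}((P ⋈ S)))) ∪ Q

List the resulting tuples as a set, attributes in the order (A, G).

Natural join on C: {(a, 23, 34, 34, c), (q, 1, 10, 1, a), (z, 26, 39, 30, k), (z, 26, 39, 30, y), (z, 31, 23, 13, k), (z, 31, 23, 13, y)}
σ[D ≤ 34]: keep tuples satisfying D ≤ 34 → {(a, 23, 34, 34, c), (q, 1, 10, 1, a), (z, 31, 23, 13, k), (z, 31, 23, 13, y)}
Projecting to A, G (1 duplicate(s) eliminated): {(1, 1), (23, 34), (31, 13)}
Union: {(1, 1), (23, 34), (31, 13)} with {(1, 1), (1, 7), (23, 34), (25, 40), (29, 1), (40, 3)} → {(1, 1), (1, 7), (23, 34), (25, 40), (29, 1), (31, 13), (40, 3)}

{(1, 1), (1, 7), (23, 34), (25, 40), (29, 1), (31, 13), (40, 3)}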